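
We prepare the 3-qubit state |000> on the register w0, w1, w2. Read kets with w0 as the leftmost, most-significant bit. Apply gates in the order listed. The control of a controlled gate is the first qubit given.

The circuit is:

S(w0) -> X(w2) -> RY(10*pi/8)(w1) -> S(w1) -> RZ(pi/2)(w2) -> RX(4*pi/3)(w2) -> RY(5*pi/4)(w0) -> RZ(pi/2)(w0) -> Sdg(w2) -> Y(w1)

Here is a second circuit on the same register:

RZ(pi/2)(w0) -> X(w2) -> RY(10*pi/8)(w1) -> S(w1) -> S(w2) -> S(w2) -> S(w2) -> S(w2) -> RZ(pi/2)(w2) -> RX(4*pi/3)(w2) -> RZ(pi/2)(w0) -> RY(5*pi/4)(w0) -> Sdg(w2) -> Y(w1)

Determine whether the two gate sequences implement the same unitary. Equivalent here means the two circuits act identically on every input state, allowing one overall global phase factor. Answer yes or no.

No — the two circuits implement different unitaries, even allowing a global phase.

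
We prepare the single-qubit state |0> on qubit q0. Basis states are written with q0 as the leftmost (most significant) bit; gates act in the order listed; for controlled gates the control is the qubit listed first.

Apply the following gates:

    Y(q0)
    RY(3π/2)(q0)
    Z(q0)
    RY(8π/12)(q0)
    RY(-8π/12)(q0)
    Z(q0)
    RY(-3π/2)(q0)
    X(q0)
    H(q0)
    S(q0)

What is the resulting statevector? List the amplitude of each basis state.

The resulting statevector has amplitude sqrt(2)*I/2 on |0>, -sqrt(2)/2 on |1>. Key observation: the block from step 2 through step 7 cancels to the identity and can be dropped.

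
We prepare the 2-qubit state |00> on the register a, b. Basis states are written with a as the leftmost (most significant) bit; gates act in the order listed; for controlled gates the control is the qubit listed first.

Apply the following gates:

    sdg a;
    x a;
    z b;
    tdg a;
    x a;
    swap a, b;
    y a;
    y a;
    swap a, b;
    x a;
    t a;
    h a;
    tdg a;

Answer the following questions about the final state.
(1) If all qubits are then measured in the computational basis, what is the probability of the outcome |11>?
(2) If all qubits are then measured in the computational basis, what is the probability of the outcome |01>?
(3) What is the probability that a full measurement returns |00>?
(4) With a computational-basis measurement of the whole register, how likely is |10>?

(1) Outcome |11> occurs with probability 0. Key observation: steps 4-11 multiply out to the identity, so the circuit reduces to the remaining gates.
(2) Outcome |01> occurs with probability 0.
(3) The probability of measuring |00> is 1/2.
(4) A full measurement returns |10> with probability 1/2.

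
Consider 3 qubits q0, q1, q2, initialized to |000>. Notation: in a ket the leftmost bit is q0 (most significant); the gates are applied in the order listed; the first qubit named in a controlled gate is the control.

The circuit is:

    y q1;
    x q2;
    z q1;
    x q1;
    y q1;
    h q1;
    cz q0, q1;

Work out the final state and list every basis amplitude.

The resulting statevector has amplitude sqrt(2)/2 on |001>, -sqrt(2)/2 on |011>, and 0 on every other basis state.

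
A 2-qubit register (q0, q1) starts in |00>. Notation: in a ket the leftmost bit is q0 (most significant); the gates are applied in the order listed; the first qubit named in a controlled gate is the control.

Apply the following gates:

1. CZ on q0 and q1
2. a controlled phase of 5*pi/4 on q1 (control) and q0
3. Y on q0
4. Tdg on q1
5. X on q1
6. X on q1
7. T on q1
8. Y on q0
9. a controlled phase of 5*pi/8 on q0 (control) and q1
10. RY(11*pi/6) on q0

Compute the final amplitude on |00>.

The final state's coefficient on |00> equals -sqrt(6)/4 - sqrt(2)/4.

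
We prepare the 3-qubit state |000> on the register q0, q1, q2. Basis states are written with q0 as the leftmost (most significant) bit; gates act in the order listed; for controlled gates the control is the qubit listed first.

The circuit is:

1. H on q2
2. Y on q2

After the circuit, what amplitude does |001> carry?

The final state's coefficient on |001> equals sqrt(2)*I/2.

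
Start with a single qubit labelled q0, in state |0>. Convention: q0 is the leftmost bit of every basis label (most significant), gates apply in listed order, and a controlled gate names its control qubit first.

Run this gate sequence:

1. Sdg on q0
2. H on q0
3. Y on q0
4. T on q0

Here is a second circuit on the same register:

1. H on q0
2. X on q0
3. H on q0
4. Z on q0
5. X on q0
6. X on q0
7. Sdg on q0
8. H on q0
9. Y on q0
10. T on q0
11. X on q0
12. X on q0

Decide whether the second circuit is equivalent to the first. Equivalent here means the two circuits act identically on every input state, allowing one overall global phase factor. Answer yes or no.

Yes, they are equivalent — the unitaries differ by at most a global phase.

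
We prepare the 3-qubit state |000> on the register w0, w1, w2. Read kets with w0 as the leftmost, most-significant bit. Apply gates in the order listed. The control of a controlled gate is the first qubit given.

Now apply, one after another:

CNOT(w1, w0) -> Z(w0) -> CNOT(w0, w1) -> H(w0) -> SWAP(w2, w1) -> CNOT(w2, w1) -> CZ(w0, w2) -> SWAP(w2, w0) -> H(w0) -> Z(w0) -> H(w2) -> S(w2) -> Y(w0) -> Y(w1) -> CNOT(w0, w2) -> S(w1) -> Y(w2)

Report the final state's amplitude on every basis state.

After the circuit, the state carries amplitude sqrt(2)/2 on |011>, -sqrt(2)/2 on |110>, and 0 on every other basis state.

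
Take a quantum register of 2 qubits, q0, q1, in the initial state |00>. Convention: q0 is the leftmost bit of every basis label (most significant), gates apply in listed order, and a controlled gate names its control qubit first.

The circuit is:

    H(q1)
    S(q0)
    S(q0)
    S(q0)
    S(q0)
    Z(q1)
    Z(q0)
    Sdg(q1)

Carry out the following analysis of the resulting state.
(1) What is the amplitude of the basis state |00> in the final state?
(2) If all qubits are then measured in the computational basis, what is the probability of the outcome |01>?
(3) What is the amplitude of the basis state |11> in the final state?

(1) |00> carries amplitude sqrt(2)/2 in the final state.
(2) A full measurement returns |01> with probability 1/2.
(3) |11> carries amplitude 0 in the final state.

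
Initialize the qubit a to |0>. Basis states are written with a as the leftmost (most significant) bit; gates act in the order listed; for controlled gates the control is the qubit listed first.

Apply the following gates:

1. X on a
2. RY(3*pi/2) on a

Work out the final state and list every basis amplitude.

The final amplitudes are -sqrt(2)/2 on |0>, -sqrt(2)/2 on |1>.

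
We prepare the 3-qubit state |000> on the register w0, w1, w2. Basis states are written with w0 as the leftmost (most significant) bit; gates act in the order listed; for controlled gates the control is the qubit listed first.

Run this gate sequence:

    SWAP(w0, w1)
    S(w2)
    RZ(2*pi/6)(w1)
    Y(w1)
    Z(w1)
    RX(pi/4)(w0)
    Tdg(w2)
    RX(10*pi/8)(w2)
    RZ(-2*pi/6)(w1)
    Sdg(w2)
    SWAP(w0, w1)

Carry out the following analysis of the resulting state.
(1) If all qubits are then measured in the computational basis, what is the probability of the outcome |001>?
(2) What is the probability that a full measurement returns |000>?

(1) A full measurement returns |001> with probability 0.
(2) A full measurement returns |000> with probability 0.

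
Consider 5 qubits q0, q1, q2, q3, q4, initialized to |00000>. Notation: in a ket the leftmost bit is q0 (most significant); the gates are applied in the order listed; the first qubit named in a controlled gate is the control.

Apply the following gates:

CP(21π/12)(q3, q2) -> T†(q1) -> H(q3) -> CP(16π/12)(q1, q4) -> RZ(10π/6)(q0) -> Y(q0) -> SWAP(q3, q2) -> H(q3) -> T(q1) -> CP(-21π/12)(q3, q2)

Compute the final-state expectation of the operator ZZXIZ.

In the final state, ZZXIZ has expectation -1/2 - sqrt(2)/4.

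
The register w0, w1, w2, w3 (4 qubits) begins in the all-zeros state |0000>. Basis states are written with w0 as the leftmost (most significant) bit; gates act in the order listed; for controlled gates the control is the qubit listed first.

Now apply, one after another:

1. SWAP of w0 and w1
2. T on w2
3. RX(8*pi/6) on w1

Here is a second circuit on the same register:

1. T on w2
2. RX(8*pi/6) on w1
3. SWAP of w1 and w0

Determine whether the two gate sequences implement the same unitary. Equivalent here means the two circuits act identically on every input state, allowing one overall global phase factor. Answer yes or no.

No — the two circuits implement different unitaries, even allowing a global phase.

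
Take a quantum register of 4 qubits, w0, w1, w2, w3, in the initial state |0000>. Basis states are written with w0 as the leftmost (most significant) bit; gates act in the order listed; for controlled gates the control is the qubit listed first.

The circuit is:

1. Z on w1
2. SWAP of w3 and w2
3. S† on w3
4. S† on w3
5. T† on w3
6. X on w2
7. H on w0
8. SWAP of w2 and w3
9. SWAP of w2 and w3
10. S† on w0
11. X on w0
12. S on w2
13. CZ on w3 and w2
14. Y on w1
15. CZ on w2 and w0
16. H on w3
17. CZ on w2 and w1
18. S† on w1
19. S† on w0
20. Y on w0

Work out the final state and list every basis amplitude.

The resulting statevector has amplitude -I/2 on |0110>, -I/2 on |0111>, -I/2 on |1110>, -I/2 on |1111>, and 0 on every other basis state. Key observation: steps 8-9 multiply out to the identity, so the circuit reduces to the remaining gates.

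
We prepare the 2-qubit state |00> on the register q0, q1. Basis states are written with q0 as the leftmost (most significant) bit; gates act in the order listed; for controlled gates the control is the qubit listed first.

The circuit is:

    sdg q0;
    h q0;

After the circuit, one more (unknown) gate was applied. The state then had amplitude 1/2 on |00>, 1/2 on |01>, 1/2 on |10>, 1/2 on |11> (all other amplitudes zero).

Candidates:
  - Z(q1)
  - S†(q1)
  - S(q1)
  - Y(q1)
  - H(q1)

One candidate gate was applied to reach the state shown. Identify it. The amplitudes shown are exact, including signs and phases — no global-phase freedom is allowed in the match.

The unique candidate consistent with the amplitudes is H(q1).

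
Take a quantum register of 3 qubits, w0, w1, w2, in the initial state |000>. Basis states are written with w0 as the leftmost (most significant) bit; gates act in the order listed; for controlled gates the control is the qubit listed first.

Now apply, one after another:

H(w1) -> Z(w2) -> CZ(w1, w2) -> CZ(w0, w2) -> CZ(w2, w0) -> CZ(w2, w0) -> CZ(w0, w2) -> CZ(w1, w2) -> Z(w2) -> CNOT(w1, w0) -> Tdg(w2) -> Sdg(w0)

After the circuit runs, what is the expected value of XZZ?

The expectation value of XZZ is 0. Key observation: the block from step 2 through step 9 cancels to the identity and can be dropped.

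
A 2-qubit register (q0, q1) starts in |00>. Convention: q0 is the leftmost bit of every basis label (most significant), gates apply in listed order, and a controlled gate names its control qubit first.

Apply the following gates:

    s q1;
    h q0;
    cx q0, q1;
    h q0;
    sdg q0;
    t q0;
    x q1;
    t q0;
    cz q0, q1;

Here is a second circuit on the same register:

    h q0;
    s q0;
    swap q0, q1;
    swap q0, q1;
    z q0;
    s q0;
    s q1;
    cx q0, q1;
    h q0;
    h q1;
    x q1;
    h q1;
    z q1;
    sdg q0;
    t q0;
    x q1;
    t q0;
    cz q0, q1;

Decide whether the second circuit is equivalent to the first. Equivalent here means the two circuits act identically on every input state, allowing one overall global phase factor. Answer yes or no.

Yes, they are equivalent — the unitaries differ by at most a global phase.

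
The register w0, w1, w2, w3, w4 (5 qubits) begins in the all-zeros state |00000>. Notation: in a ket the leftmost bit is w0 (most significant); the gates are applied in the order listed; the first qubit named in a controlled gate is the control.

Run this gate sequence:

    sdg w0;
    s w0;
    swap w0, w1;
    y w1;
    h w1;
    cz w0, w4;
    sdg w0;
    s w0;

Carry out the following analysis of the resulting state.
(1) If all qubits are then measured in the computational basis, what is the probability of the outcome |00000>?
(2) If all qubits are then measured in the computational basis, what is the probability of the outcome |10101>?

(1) Outcome |00000> occurs with probability 1/2.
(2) Outcome |10101> occurs with probability 0.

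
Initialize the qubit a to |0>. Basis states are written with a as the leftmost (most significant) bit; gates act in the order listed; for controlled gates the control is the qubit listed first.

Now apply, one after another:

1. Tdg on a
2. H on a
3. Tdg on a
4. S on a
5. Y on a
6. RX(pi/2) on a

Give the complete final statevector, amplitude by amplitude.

The final amplitudes are 1/2 - exp(3*I*pi/4)/2 on |0>, -exp(I*pi/4)/2 + I/2 on |1>.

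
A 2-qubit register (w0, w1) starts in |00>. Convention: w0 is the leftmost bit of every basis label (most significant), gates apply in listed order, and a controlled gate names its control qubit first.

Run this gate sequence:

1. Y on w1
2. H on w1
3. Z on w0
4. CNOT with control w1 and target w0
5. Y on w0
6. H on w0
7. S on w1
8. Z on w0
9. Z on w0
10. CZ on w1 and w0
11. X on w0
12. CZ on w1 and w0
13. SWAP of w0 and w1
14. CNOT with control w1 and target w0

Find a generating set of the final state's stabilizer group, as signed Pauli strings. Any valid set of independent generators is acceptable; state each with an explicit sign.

The stabilizer group can be generated by +YI, +IY, among other valid generating sets.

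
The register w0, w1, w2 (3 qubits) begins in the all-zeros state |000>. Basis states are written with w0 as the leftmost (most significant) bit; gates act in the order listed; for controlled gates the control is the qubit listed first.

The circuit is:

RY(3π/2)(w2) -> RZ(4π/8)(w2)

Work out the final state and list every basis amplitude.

After the circuit, the state carries amplitude sqrt(2)*exp(3*I*pi/4)/2 on |000>, sqrt(2)*exp(I*pi/4)/2 on |001>, and 0 on every other basis state.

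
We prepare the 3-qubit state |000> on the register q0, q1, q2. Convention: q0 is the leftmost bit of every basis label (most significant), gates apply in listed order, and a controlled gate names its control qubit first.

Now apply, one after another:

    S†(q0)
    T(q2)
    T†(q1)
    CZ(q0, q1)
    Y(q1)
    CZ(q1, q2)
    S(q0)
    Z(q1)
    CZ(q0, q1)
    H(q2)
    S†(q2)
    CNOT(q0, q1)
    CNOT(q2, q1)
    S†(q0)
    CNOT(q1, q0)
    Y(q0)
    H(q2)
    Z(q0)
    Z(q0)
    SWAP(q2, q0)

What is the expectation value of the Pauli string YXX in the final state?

The observable YXX averages to -1.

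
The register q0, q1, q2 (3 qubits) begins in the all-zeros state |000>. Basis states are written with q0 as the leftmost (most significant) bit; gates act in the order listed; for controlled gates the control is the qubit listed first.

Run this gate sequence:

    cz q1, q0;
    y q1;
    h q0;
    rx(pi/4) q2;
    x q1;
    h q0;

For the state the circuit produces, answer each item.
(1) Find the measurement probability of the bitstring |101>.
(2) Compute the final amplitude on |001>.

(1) Outcome |101> occurs with probability 0.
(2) |001> carries amplitude sqrt(2 - sqrt(2))/2 in the final state.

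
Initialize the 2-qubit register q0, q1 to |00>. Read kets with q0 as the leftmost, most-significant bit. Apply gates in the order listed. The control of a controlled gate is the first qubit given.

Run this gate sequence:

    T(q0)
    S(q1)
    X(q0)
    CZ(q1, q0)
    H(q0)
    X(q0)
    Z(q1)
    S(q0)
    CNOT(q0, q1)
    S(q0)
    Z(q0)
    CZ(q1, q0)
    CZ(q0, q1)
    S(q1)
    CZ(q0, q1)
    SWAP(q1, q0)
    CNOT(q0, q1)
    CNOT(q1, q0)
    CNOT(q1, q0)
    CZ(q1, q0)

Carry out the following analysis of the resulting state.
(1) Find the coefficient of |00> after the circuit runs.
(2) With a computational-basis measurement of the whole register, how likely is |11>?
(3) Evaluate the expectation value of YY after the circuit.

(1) The amplitude on |00> is -sqrt(2)/2. Key observation: steps 18-19 multiply out to the identity, so the circuit reduces to the remaining gates.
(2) The probability of measuring |11> is 0.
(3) The observable YY averages to 0.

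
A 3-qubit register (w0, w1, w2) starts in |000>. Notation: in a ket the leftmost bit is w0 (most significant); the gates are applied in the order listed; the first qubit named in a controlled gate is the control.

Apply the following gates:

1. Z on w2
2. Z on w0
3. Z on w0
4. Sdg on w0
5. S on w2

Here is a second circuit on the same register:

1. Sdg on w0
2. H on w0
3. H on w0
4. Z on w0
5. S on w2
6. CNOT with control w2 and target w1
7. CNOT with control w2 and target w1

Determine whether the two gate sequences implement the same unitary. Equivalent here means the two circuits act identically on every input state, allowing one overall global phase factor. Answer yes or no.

No, they are not equivalent — no single phase factor reconciles the two unitaries.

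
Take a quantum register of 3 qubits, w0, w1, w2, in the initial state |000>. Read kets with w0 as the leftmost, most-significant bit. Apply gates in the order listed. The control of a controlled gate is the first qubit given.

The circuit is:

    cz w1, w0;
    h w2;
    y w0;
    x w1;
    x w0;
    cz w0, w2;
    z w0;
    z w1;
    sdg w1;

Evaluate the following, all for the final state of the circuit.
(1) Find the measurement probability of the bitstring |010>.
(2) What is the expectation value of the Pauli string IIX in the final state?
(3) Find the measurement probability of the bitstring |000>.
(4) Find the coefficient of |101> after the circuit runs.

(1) The probability of measuring |010> is 1/2.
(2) The expectation value of IIX is 1.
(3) Outcome |000> occurs with probability 0.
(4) |101> carries amplitude 0 in the final state.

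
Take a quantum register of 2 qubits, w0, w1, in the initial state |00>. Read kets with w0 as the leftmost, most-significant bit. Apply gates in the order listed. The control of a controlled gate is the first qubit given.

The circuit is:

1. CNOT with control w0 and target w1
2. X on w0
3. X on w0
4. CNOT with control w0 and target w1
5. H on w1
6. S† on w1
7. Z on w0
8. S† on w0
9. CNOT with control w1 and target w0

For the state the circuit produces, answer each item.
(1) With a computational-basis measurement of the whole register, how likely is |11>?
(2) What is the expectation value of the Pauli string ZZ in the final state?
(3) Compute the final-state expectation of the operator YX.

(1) Outcome |11> occurs with probability 1/2. Key observation: gates 1-4 undo each other exactly, leaving only the rest of the circuit to track.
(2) In the final state, ZZ has expectation 1.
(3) The observable YX averages to -1.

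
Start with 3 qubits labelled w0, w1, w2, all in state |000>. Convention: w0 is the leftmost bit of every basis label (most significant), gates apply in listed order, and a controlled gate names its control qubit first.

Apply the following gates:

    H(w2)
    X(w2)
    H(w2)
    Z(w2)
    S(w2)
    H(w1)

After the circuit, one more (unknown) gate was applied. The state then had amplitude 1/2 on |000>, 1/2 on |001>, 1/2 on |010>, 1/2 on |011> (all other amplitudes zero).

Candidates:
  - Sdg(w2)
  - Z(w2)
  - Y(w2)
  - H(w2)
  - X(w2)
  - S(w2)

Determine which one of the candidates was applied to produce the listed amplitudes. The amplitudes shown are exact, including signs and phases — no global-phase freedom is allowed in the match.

It was H(w2) that produced the state shown. Key observation: the block from step 1 through step 4 cancels to the identity and can be dropped.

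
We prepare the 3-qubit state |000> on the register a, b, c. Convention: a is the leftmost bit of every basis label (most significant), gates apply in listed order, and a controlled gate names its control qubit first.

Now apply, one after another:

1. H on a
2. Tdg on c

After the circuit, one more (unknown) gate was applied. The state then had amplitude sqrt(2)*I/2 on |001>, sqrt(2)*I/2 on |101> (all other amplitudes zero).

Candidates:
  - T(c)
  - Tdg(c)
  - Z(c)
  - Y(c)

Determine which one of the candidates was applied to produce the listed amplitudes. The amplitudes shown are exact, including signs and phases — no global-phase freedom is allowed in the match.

The unique candidate consistent with the amplitudes is Y(c).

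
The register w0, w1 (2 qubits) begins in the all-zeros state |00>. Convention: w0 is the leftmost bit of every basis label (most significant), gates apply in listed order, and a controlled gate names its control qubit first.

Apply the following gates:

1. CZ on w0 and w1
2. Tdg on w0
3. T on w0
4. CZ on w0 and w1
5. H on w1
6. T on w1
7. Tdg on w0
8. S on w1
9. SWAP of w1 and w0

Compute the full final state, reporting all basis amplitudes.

After the circuit, the state carries amplitude sqrt(2)/2 on |00>, 0 on |01>, sqrt(2)*exp(3*I*pi/4)/2 on |10>, 0 on |11>. Key observation: gates 1-4 undo each other exactly, leaving only the rest of the circuit to track.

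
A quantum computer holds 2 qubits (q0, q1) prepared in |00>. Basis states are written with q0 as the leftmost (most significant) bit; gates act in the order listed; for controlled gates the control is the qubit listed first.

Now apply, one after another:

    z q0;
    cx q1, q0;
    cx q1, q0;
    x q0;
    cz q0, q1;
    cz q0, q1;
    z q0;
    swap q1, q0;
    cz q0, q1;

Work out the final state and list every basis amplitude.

The final amplitudes are -1 on |01>, and 0 on every other basis state.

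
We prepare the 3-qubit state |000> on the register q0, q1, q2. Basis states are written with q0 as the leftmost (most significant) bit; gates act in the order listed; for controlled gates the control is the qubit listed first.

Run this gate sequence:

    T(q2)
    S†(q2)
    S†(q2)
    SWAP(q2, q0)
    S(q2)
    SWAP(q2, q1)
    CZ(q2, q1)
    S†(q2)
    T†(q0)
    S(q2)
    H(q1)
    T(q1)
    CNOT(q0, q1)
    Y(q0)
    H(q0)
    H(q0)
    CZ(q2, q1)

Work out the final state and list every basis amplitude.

After the circuit, the state carries amplitude sqrt(2)*I/2 on |100>, sqrt(2)*exp(3*I*pi/4)/2 on |110>, and 0 on every other basis state.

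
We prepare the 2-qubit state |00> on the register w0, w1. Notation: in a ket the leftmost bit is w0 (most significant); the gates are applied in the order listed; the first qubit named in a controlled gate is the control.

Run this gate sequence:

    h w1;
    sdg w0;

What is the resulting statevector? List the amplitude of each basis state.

After the circuit, the state carries amplitude sqrt(2)/2 on |00>, sqrt(2)/2 on |01>, 0 on |10>, 0 on |11>.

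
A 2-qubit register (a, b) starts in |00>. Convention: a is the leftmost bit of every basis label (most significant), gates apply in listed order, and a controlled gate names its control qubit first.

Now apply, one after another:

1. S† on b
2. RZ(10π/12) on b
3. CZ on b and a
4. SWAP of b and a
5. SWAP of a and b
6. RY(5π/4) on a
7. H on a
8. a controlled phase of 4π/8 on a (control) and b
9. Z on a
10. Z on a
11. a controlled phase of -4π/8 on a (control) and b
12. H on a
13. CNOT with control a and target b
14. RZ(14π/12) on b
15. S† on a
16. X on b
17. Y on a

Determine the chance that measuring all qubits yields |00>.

A full measurement returns |00> with probability sqrt(2)/4 + 1/2. Key observation: the block from step 7 through step 12 cancels to the identity and can be dropped.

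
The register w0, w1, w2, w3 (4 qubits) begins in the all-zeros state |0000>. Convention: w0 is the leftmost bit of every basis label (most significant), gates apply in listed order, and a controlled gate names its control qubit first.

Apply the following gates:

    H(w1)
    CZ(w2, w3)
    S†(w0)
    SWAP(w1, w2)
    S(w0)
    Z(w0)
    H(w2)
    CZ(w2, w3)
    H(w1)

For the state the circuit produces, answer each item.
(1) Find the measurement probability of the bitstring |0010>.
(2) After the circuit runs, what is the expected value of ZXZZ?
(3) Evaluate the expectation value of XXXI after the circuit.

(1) Outcome |0010> occurs with probability 0.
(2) In the final state, ZXZZ has expectation 1.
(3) The expectation value of XXXI is 0.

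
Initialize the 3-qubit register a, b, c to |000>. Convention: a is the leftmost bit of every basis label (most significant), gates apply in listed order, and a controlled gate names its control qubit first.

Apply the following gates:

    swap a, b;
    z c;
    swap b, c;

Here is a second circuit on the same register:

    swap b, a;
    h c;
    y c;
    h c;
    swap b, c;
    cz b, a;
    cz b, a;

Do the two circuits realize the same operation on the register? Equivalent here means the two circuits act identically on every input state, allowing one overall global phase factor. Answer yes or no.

No — the two circuits implement different unitaries, even allowing a global phase.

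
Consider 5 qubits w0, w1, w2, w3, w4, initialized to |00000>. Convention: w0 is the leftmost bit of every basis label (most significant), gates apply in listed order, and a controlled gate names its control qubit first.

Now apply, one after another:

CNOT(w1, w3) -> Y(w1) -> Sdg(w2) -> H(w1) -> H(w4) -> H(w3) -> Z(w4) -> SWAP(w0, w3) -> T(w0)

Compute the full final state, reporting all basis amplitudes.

After the circuit, the state carries amplitude sqrt(2)*I/4 on |00000>, -sqrt(2)*I/4 on |00001>, -sqrt(2)*I/4 on |01000>, sqrt(2)*I/4 on |01001>, sqrt(2)*exp(3*I*pi/4)/4 on |10000>, -sqrt(2)*exp(3*I*pi/4)/4 on |10001>, -sqrt(2)*exp(3*I*pi/4)/4 on |11000>, sqrt(2)*exp(3*I*pi/4)/4 on |11001>, and 0 on every other basis state.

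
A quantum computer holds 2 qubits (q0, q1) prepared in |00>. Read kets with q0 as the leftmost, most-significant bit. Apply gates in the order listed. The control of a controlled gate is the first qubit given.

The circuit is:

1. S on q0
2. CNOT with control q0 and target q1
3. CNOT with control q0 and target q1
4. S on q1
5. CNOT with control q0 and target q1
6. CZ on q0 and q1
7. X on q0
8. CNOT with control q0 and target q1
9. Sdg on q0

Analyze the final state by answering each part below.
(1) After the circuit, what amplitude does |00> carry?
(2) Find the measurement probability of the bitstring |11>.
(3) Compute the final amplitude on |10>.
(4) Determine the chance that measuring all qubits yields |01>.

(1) The amplitude on |00> is 0.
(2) Outcome |11> occurs with probability 1.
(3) |10> carries amplitude 0 in the final state.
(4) A full measurement returns |01> with probability 0.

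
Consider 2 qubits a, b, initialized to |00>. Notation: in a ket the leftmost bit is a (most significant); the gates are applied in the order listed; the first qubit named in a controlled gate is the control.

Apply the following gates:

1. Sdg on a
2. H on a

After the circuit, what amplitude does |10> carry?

The final state's coefficient on |10> equals sqrt(2)/2.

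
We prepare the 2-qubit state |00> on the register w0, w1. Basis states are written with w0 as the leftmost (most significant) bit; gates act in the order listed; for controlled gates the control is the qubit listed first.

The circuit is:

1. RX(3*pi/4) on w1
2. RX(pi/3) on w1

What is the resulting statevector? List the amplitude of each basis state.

After the circuit, the state carries amplitude -sqrt(sqrt(2) + 2)/4 + sqrt(6 - 3*sqrt(2))/4 on |00>, -I*sqrt(3*sqrt(2) + 6)/4 - I*sqrt(2 - sqrt(2))/4 on |01>, 0 on |10>, 0 on |11>.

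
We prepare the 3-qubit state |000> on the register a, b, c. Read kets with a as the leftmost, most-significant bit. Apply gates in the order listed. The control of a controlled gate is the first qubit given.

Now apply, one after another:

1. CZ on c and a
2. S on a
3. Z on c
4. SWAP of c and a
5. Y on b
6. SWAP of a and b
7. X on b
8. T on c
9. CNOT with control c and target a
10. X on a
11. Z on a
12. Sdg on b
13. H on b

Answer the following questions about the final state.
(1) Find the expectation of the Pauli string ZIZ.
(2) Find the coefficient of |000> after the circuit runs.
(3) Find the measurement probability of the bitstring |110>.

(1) The observable ZIZ averages to 1.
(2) The final state's coefficient on |000> equals sqrt(2)/2.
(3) Outcome |110> occurs with probability 0.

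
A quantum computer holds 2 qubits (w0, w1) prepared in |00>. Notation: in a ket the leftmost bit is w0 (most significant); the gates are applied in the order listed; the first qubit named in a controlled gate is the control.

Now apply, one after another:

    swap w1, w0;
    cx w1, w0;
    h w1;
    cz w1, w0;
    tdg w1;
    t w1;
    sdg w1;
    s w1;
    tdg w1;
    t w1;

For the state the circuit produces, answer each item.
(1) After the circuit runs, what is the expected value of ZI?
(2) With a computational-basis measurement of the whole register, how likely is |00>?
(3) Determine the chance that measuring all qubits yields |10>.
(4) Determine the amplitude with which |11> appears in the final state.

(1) The observable ZI averages to 1.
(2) Outcome |00> occurs with probability 1/2.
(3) A full measurement returns |10> with probability 0.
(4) |11> carries amplitude 0 in the final state.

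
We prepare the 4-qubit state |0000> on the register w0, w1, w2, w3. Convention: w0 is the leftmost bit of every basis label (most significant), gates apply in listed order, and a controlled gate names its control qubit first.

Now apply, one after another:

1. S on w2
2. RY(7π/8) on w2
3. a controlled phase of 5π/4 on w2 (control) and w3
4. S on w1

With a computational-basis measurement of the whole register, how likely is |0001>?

The probability of measuring |0001> is 0.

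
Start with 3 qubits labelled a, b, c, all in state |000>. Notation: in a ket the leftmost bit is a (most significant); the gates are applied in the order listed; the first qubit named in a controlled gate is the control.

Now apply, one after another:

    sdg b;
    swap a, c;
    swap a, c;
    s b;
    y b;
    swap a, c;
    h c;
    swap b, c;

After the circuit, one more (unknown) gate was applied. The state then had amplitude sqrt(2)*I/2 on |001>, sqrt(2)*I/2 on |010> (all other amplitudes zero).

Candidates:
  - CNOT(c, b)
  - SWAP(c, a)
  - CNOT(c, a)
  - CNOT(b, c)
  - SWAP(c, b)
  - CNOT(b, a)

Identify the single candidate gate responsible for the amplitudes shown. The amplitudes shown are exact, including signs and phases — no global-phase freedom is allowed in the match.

The unique candidate consistent with the amplitudes is CNOT(b, c). Key observation: gates 1-4 undo each other exactly, leaving only the rest of the circuit to track.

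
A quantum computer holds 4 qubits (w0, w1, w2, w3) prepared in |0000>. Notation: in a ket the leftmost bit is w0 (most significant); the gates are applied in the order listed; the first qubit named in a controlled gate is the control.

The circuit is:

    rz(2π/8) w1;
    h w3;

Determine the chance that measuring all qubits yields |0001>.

Outcome |0001> occurs with probability 1/2.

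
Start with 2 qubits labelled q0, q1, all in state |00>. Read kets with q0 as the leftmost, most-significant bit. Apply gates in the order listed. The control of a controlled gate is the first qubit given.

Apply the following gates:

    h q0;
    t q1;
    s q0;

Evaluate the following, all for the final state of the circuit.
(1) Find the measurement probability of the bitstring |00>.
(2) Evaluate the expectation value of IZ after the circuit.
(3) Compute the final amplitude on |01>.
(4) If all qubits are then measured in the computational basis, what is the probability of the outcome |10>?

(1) Outcome |00> occurs with probability 1/2.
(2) The observable IZ averages to 1.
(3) The final state's coefficient on |01> equals 0.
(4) A full measurement returns |10> with probability 1/2.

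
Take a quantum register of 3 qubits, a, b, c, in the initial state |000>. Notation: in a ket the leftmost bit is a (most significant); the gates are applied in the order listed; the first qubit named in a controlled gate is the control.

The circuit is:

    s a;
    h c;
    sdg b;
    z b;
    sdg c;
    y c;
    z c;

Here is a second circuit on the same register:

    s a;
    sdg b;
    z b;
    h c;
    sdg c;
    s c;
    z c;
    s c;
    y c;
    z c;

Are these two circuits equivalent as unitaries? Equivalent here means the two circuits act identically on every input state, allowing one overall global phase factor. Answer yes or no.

Yes, they are equivalent — the unitaries differ by at most a global phase.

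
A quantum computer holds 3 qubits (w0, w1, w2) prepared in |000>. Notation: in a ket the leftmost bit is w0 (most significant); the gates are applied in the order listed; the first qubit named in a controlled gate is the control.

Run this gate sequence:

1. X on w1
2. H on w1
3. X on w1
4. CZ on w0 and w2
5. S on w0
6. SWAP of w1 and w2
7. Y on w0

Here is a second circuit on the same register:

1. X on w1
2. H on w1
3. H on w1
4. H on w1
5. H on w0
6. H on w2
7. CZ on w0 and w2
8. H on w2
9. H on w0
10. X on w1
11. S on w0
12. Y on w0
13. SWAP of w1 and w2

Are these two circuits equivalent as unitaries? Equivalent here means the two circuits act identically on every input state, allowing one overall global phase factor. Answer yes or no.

No — the two circuits implement different unitaries, even allowing a global phase.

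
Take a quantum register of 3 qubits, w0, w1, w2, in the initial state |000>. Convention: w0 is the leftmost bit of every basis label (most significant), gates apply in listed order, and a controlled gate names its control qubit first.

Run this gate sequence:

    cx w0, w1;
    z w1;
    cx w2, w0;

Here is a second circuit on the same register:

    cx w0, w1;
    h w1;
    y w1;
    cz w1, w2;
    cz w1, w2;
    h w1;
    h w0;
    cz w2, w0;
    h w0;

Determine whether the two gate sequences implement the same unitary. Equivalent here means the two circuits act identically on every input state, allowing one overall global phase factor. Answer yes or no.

No — the two circuits implement different unitaries, even allowing a global phase.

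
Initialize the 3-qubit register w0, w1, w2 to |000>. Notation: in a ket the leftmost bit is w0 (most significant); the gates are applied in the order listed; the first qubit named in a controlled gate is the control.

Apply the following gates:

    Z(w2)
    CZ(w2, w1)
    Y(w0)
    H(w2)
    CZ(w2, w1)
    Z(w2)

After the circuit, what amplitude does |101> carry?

|101> carries amplitude -sqrt(2)*I/2 in the final state.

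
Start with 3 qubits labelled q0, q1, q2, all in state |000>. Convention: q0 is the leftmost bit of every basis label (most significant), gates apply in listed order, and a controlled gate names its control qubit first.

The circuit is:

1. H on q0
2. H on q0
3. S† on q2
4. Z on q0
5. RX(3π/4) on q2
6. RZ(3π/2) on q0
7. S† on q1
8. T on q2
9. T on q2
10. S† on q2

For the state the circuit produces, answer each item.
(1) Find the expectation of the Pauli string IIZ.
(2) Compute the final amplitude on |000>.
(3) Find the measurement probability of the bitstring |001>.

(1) The expectation value of IIZ is -sqrt(2)/2. Key observation: the block from step 1 through step 2 cancels to the identity and can be dropped.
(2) The amplitude on |000> is -sqrt(2 - sqrt(2))*exp(I*pi/4)/2.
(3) Outcome |001> occurs with probability sqrt(2)/4 + 1/2.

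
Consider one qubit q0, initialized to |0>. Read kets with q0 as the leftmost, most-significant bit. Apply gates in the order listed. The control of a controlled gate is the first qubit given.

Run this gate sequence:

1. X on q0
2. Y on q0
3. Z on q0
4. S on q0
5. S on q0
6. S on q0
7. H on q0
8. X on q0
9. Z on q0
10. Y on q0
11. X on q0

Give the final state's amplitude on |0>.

The amplitude on |0> is sqrt(2)/2.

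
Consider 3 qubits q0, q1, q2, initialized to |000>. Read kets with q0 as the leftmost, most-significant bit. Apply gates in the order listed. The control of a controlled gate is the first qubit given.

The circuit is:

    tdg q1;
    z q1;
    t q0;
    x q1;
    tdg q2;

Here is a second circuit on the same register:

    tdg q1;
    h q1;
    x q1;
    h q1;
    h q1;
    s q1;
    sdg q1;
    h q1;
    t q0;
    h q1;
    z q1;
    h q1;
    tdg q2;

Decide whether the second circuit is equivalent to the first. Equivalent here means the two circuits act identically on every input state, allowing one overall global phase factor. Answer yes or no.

Yes — the two circuits implement the same unitary up to a global phase.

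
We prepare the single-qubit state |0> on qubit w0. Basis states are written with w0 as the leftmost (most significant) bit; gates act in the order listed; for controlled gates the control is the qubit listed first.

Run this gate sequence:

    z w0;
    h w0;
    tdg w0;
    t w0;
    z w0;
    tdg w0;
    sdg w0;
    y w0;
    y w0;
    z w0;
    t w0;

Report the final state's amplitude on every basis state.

The resulting statevector has amplitude sqrt(2)/2 on |0>, -sqrt(2)*I/2 on |1>.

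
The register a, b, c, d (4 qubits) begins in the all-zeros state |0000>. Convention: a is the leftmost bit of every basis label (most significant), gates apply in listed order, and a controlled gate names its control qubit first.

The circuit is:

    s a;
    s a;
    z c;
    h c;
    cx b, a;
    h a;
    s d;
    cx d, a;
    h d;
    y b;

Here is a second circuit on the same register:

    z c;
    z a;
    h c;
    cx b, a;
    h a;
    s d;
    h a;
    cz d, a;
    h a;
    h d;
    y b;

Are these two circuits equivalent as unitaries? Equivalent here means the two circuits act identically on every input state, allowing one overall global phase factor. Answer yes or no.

Yes — the two circuits implement the same unitary up to a global phase.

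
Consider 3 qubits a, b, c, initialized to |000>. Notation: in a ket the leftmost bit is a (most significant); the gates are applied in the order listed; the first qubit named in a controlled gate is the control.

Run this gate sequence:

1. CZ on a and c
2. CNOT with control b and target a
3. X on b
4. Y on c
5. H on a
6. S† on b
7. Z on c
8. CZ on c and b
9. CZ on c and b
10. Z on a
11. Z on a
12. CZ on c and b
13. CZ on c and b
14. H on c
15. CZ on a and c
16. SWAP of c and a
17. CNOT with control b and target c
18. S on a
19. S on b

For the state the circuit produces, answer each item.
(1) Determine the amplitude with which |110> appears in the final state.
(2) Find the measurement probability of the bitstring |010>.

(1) |110> carries amplitude 1/2 in the final state. Key observation: gates 8-13 undo each other exactly, leaving only the rest of the circuit to track.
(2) Outcome |010> occurs with probability 1/4.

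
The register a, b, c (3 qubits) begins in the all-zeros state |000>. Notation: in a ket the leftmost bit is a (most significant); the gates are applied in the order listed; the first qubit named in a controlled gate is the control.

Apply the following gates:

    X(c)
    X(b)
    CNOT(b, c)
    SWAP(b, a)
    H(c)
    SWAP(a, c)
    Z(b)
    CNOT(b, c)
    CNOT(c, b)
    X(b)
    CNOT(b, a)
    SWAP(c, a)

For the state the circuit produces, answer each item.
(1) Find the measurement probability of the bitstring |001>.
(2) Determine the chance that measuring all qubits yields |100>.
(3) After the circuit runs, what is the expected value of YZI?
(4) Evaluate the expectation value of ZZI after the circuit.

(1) Outcome |001> occurs with probability 0.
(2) The probability of measuring |100> is 1/2.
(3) In the final state, YZI has expectation 0.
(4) The observable ZZI averages to -1.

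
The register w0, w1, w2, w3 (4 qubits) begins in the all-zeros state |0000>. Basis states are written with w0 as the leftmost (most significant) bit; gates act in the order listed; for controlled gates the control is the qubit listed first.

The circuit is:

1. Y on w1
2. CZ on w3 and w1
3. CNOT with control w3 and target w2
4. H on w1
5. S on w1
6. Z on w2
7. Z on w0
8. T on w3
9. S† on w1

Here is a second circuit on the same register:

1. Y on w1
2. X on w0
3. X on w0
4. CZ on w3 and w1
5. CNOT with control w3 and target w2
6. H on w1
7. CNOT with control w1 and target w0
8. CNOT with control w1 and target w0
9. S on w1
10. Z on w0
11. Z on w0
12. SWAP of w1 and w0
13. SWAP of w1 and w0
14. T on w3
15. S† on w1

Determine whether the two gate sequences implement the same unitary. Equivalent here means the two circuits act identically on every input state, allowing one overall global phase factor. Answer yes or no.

No, they are not equivalent — no single phase factor reconciles the two unitaries.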